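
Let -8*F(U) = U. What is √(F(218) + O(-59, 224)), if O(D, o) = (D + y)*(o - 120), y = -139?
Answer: I*√82477/2 ≈ 143.59*I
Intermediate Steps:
F(U) = -U/8
O(D, o) = (-139 + D)*(-120 + o) (O(D, o) = (D - 139)*(o - 120) = (-139 + D)*(-120 + o))
√(F(218) + O(-59, 224)) = √(-⅛*218 + (16680 - 139*224 - 120*(-59) - 59*224)) = √(-109/4 + (16680 - 31136 + 7080 - 13216)) = √(-109/4 - 20592) = √(-82477/4) = I*√82477/2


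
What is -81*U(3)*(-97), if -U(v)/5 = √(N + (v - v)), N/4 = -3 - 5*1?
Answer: -157140*I*√2 ≈ -2.2223e+5*I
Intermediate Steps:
N = -32 (N = 4*(-3 - 5*1) = 4*(-3 - 5) = 4*(-8) = -32)
U(v) = -20*I*√2 (U(v) = -5*√(-32 + (v - v)) = -5*√(-32 + 0) = -20*I*√2)
-81*U(3)*(-97) = -(-1620)*I*√2*(-97) = (1620*I*√2)*(-97) = -157140*I*√2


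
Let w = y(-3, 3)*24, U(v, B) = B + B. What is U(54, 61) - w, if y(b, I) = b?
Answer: 194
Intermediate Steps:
U(v, B) = 2*B
w = -72 (w = -3*24 = -72)
U(54, 61) - w = 2*61 - 1*(-72) = 122 + 72 = 194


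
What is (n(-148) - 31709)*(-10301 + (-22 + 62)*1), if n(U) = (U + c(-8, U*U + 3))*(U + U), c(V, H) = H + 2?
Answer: 66419093865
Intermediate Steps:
c(V, H) = 2 + H
n(U) = 2*U*(5 + U + U²) (n(U) = (U + (2 + (U*U + 3)))*(U + U) = (U + (2 + (U² + 3)))*(2*U) = (U + (2 + (3 + U²)))*(2*U) = (U + (5 + U²))*(2*U) = (5 + U + U²)*(2*U) = 2*U*(5 + U + U²))
(n(-148) - 31709)*(-10301 + (-22 + 62)*1) = (2*(-148)*(5 - 148 + (-148)²) - 31709)*(-10301 + (-22 + 62)*1) = (2*(-148)*(5 - 148 + 21904) - 31709)*(-10301 + 40*1) = (2*(-148)*21761 - 31709)*(-10301 + 40) = (-6441256 - 31709)*(-10261) = -6472965*(-10261) = 66419093865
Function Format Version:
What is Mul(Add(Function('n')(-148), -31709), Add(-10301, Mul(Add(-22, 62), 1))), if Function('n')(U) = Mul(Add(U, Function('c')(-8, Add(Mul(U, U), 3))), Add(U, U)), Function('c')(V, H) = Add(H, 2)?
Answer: 66419093865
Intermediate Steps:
Function('c')(V, H) = Add(2, H)
Function('n')(U) = Mul(2, U, Add(5, U, Pow(U, 2))) (Function('n')(U) = Mul(Add(U, Add(2, Add(Mul(U, U), 3))), Add(U, U)) = Mul(Add(U, Add(2, Add(Pow(U, 2), 3))), Mul(2, U)) = Mul(Add(U, Add(2, Add(3, Pow(U, 2)))), Mul(2, U)) = Mul(Add(U, Add(5, Pow(U, 2))), Mul(2, U)) = Mul(Add(5, U, Pow(U, 2)), Mul(2, U)) = Mul(2, U, Add(5, U, Pow(U, 2))))
Mul(Add(Function('n')(-148), -31709), Add(-10301, Mul(Add(-22, 62), 1))) = Mul(Add(Mul(2, -148, Add(5, -148, Pow(-148, 2))), -31709), Add(-10301, Mul(Add(-22, 62), 1))) = Mul(Add(Mul(2, -148, Add(5, -148, 21904)), -31709), Add(-10301, Mul(40, 1))) = Mul(Add(Mul(2, -148, 21761), -31709), Add(-10301, 40)) = Mul(Add(-6441256, -31709), -10261) = Mul(-6472965, -10261) = 66419093865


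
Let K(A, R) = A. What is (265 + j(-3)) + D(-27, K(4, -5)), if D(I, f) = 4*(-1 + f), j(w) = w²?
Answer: 286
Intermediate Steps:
D(I, f) = -4 + 4*f
(265 + j(-3)) + D(-27, K(4, -5)) = (265 + (-3)²) + (-4 + 4*4) = (265 + 9) + (-4 + 16) = 274 + 12 = 286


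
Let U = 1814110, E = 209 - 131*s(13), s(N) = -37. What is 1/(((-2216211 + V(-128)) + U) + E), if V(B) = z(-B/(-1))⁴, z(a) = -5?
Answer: -1/396420 ≈ -2.5226e-6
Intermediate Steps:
E = 5056 (E = 209 - 131*(-37) = 209 + 4847 = 5056)
V(B) = 625 (V(B) = (-5)⁴ = 625)
1/(((-2216211 + V(-128)) + U) + E) = 1/(((-2216211 + 625) + 1814110) + 5056) = 1/((-2215586 + 1814110) + 5056) = 1/(-401476 + 5056) = 1/(-396420) = -1/396420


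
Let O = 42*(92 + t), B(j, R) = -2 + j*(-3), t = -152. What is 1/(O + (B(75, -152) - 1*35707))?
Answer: -1/38454 ≈ -2.6005e-5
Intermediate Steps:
B(j, R) = -2 - 3*j
O = -2520 (O = 42*(92 - 152) = 42*(-60) = -2520)
1/(O + (B(75, -152) - 1*35707)) = 1/(-2520 + ((-2 - 3*75) - 1*35707)) = 1/(-2520 + ((-2 - 225) - 35707)) = 1/(-2520 + (-227 - 35707)) = 1/(-2520 - 35934) = 1/(-38454) = -1/38454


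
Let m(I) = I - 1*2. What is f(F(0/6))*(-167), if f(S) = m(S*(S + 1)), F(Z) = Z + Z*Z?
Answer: 334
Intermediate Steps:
m(I) = -2 + I (m(I) = I - 2 = -2 + I)
F(Z) = Z + Z²
f(S) = -2 + S*(1 + S) (f(S) = -2 + S*(S + 1) = -2 + S*(1 + S))
f(F(0/6))*(-167) = (-2 + ((0/6)*(1 + 0/6))*(1 + (0/6)*(1 + 0/6)))*(-167) = (-2 + ((0*(⅙))*(1 + 0*(⅙)))*(1 + (0*(⅙))*(1 + 0*(⅙))))*(-167) = (-2 + (0*(1 + 0))*(1 + 0*(1 + 0)))*(-167) = (-2 + (0*1)*(1 + 0*1))*(-167) = (-2 + 0*(1 + 0))*(-167) = (-2 + 0*1)*(-167) = (-2 + 0)*(-167) = -2*(-167) = 334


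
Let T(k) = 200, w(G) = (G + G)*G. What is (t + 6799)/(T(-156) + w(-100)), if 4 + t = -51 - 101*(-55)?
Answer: 12299/20200 ≈ 0.60886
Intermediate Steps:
w(G) = 2*G² (w(G) = (2*G)*G = 2*G²)
t = 5500 (t = -4 + (-51 - 101*(-55)) = -4 + (-51 + 5555) = -4 + 5504 = 5500)
(t + 6799)/(T(-156) + w(-100)) = (5500 + 6799)/(200 + 2*(-100)²) = 12299/(200 + 2*10000) = 12299/(200 + 20000) = 12299/20200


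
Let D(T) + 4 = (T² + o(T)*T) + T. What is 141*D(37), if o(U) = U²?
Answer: 7339755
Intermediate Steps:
D(T) = -4 + T + T² + T³ (D(T) = -4 + ((T² + T²*T) + T) = -4 + ((T² + T³) + T) = -4 + (T + T² + T³) = -4 + T + T² + T³)
141*D(37) = 141*(-4 + 37 + 37² + 37³) = 141*(-4 + 37 + 1369 + 50653) = 141*52055 = 7339755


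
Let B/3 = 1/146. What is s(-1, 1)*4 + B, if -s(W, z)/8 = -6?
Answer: 28035/146 ≈ 192.02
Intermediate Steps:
s(W, z) = 48 (s(W, z) = -8*(-6) = 48)
B = 3/146 ≈ 0.020548
s(-1, 1)*4 + B = 48*4 + 3/146 = 192 + 3/146 = 28035/146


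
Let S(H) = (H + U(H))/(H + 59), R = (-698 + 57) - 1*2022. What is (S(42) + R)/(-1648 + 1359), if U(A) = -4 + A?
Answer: 268883/29189 ≈ 9.2118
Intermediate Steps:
R = -2663 (R = -641 - 2022 = -2663)
S(H) = (-4 + 2*H)/(59 + H) (S(H) = (H + (-4 + H))/(H + 59) = (-4 + 2*H)/(59 + H))
(S(42) + R)/(-1648 + 1359) = (2*(-2 + 42)/(59 + 42) - 2663)/(-1648 + 1359) = (2*40/101 - 2663)/(-289) = (2*(1/101)*40 - 2663)*(-1/289) = (80/101 - 2663)*(-1/289) = -268883/101*(-1/289) = 268883/29189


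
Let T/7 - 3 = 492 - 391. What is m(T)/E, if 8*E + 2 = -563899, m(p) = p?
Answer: -448/43377 ≈ -0.010328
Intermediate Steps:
T = 728 (T = 21 + 7*(492 - 391) = 21 + 7*101 = 21 + 707 = 728)
E = -563901/8 (E = -¼ + (⅛)*(-563899) = -¼ - 563899/8 = -563901/8 ≈ -70488.)
m(T)/E = 728/(-563901/8) = 728*(-8/563901) = -448/43377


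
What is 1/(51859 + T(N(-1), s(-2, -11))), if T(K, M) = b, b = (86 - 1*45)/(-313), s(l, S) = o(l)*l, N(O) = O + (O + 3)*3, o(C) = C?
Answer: 313/16231826 ≈ 1.9283e-5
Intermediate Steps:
N(O) = 9 + 4*O (N(O) = O + (3 + O)*3 = O + (9 + 3*O) = 9 + 4*O)
s(l, S) = l² (s(l, S) = l*l = l²)
b = -41/313 (b = (86 - 45)*(-1/313) = 41*(-1/313) = -41/313 ≈ -0.13099)
T(K, M) = -41/313
1/(51859 + T(N(-1), s(-2, -11))) = 1/(51859 - 41/313) = 1/(16231826/313) = 313/16231826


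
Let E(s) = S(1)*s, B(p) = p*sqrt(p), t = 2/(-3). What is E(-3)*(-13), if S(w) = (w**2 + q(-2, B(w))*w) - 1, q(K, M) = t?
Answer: -26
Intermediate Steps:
t = -2/3 (t = 2*(-1/3) = -2/3 ≈ -0.66667)
B(p) = p**(3/2)
q(K, M) = -2/3
S(w) = -1 + w**2 - 2*w/3 (S(w) = (w**2 - 2*w/3) - 1 = -1 + w**2 - 2*w/3)
E(s) = -2*s/3 (E(s) = (-1 + 1**2 - 2/3*1)*s = (-1 + 1 - 2/3)*s = -2*s/3)
E(-3)*(-13) = -2/3*(-3)*(-13) = 2*(-13) = -26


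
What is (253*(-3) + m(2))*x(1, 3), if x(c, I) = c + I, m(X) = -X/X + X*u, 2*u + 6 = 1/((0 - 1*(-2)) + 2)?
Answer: -3063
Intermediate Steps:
u = -23/8 (u = -3 + 1/(2*((0 - 1*(-2)) + 2)) = -3 + 1/(2*((0 + 2) + 2)) = -3 + 1/(2*(2 + 2)) = -3 + (1/2)/4 = -3 + (1/2)*(1/4) = -3 + 1/8 = -23/8 ≈ -2.8750)
m(X) = -1 - 23*X/8 (m(X) = -X/X + X*(-23/8) = -1*1 - 23*X/8 = -1 - 23*X/8)
x(c, I) = I + c
(253*(-3) + m(2))*x(1, 3) = (253*(-3) + (-1 - 23/8*2))*(3 + 1) = (-759 + (-1 - 23/4))*4 = (-759 - 27/4)*4 = -3063/4*4 = -3063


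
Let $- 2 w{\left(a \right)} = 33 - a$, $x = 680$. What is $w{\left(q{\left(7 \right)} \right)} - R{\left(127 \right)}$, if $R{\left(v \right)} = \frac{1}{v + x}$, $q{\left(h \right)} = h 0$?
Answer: $- \frac{26633}{1614} \approx -16.501$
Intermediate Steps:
$q{\left(h \right)} = 0$
$w{\left(a \right)} = - \frac{33}{2} + \frac{a}{2}$ ($w{\left(a \right)} = - \frac{33 - a}{2} = - \frac{33}{2} + \frac{a}{2}$)
$R{\left(v \right)} = \frac{1}{680 + v}$ ($R{\left(v \right)} = \frac{1}{v + 680} = \frac{1}{680 + v}$)
$w{\left(q{\left(7 \right)} \right)} - R{\left(127 \right)} = \left(- \frac{33}{2} + \frac{1}{2} \cdot 0\right) - \frac{1}{680 + 127} = \left(- \frac{33}{2} + 0\right) - \frac{1}{807} = - \frac{33}{2} - \frac{1}{807} = - \frac{26633}{1614}$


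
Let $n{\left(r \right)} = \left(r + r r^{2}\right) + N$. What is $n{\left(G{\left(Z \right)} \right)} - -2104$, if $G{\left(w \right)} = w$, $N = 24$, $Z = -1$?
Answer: $2126$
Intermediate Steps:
$n{\left(r \right)} = 24 + r + r^{3}$ ($n{\left(r \right)} = \left(r + r r^{2}\right) + 24 = \left(r + r^{3}\right) + 24 = 24 + r + r^{3}$)
$n{\left(G{\left(Z \right)} \right)} - -2104 = \left(24 - 1 + \left(-1\right)^{3}\right) - -2104 = \left(24 - 1 - 1\right) + 2104 = 22 + 2104 = 2126$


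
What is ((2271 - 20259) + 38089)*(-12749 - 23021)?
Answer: -719012770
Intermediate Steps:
((2271 - 20259) + 38089)*(-12749 - 23021) = (-17988 + 38089)*(-35770) = 20101*(-35770) = -719012770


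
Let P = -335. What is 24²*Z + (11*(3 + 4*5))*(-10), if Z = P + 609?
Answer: 155294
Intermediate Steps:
Z = 274 (Z = -335 + 609 = 274)
24²*Z + (11*(3 + 4*5))*(-10) = 24²*274 + (11*(3 + 4*5))*(-10) = 576*274 + (11*(3 + 20))*(-10) = 157824 + (11*23)*(-10) = 157824 + 253*(-10) = 157824 - 2530 = 155294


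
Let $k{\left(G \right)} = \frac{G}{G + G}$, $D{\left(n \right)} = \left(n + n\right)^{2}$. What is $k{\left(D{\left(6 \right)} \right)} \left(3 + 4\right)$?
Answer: $\frac{7}{2} \approx 3.5$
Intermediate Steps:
$D{\left(n \right)} = 4 n^{2}$ ($D{\left(n \right)} = \left(2 n\right)^{2} = 4 n^{2}$)
$k{\left(G \right)} = \frac{1}{2}$ ($k{\left(G \right)} = \frac{G}{2 G} = G \frac{1}{2 G} = \frac{1}{2}$)
$k{\left(D{\left(6 \right)} \right)} \left(3 + 4\right) = \frac{3 + 4}{2} = \frac{1}{2} \cdot 7 = \frac{7}{2}$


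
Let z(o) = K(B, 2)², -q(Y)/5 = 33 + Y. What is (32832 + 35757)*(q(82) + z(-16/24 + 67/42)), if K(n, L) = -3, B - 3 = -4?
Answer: -38821374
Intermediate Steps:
B = -1 (B = 3 - 4 = -1)
q(Y) = -165 - 5*Y (q(Y) = -5*(33 + Y) = -165 - 5*Y)
z(o) = 9 (z(o) = (-3)² = 9)
(32832 + 35757)*(q(82) + z(-16/24 + 67/42)) = (32832 + 35757)*((-165 - 5*82) + 9) = 68589*((-165 - 410) + 9) = 68589*(-575 + 9) = 68589*(-566) = -38821374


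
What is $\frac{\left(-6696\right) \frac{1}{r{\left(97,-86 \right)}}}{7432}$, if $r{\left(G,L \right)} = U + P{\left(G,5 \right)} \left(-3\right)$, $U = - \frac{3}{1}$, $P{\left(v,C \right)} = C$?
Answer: $\frac{93}{1858} \approx 0.050054$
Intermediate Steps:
$U = -3$ ($U = \left(-3\right) 1 = -3$)
$r{\left(G,L \right)} = -18$ ($r{\left(G,L \right)} = -3 + 5 \left(-3\right) = -3 - 15 = -18$)
$\frac{\left(-6696\right) \frac{1}{r{\left(97,-86 \right)}}}{7432} = \frac{\left(-6696\right) \frac{1}{-18}}{7432} = \left(-6696\right) \left(- \frac{1}{18}\right) \frac{1}{7432} = 372 \cdot \frac{1}{7432} = \frac{93}{1858}$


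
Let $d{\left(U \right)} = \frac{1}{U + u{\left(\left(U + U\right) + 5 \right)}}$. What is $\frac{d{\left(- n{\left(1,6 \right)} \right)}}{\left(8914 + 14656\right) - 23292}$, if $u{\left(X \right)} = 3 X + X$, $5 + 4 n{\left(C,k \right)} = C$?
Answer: $\frac{1}{8062} \approx 0.00012404$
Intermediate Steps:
$n{\left(C,k \right)} = - \frac{5}{4} + \frac{C}{4}$
$u{\left(X \right)} = 4 X$
$d{\left(U \right)} = \frac{1}{20 + 9 U}$ ($d{\left(U \right)} = \frac{1}{U + 4 \left(\left(U + U\right) + 5\right)} = \frac{1}{U + 4 \left(2 U + 5\right)} = \frac{1}{U + 4 \left(5 + 2 U\right)} = \frac{1}{U + \left(20 + 8 U\right)} = \frac{1}{20 + 9 U}$)
$\frac{d{\left(- n{\left(1,6 \right)} \right)}}{\left(8914 + 14656\right) - 23292} = \frac{1}{\left(20 + 9 \left(- (- \frac{5}{4} + \frac{1}{4} \cdot 1)\right)\right) \left(\left(8914 + 14656\right) - 23292\right)} = \frac{1}{\left(20 + 9 \left(- (- \frac{5}{4} + \frac{1}{4})\right)\right) \left(23570 - 23292\right)} = \frac{1}{\left(20 + 9 \left(\left(-1\right) \left(-1\right)\right)\right) 278} = \frac{1}{20 + 9 \cdot 1} \cdot \frac{1}{278} = \frac{1}{20 + 9} \cdot \frac{1}{278} = \frac{1}{29} \cdot \frac{1}{278} = \frac{1}{8062}$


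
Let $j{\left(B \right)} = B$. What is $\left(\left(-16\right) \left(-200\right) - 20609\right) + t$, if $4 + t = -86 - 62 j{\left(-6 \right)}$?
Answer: $-17127$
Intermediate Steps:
$t = 282$ ($t = -4 - -286 = -4 + \left(-86 + 372\right) = -4 + 286 = 282$)
$\left(\left(-16\right) \left(-200\right) - 20609\right) + t = \left(\left(-16\right) \left(-200\right) - 20609\right) + 282 = \left(3200 - 20609\right) + 282 = -17409 + 282 = -17127$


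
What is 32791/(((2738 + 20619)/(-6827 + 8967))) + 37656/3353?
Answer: 236168728412/78316021 ≈ 3015.6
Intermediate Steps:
32791/(((2738 + 20619)/(-6827 + 8967))) + 37656/3353 = 32791/((23357/2140)) + 37656*(1/3353) = 32791/((23357*(1/2140))) + 37656/3353 = 32791/(23357/2140) + 37656/3353 = 32791*(2140/23357) + 37656/3353 = 70172740/23357 + 37656/3353 = 236168728412/78316021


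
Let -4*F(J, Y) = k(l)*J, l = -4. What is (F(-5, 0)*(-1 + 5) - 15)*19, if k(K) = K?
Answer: -665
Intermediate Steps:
F(J, Y) = J (F(J, Y) = -(-1)*J = J)
(F(-5, 0)*(-1 + 5) - 15)*19 = (-5*(-1 + 5) - 15)*19 = (-5*4 - 15)*19 = (-20 - 15)*19 = -35*19 = -665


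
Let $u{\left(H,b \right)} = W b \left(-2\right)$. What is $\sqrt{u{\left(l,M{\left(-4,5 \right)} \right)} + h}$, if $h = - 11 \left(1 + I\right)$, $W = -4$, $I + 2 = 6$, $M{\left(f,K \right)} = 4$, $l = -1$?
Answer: $i \sqrt{23} \approx 4.7958 i$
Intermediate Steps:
$I = 4$ ($I = -2 + 6 = 4$)
$u{\left(H,b \right)} = 8 b$ ($u{\left(H,b \right)} = - 4 b \left(-2\right) = 8 b$)
$h = -55$ ($h = - 11 \left(1 + 4\right) = \left(-11\right) 5 = -55$)
$\sqrt{u{\left(l,M{\left(-4,5 \right)} \right)} + h} = \sqrt{8 \cdot 4 - 55} = \sqrt{32 - 55} = \sqrt{-23} = i \sqrt{23}$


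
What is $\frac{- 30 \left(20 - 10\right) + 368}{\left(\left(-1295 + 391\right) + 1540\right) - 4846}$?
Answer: $- \frac{34}{2105} \approx -0.016152$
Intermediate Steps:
$\frac{- 30 \left(20 - 10\right) + 368}{\left(\left(-1295 + 391\right) + 1540\right) - 4846} = \frac{\left(-30\right) 10 + 368}{\left(-904 + 1540\right) - 4846} = \frac{-300 + 368}{636 - 4846} = \frac{68}{-4210} = 68 \left(- \frac{1}{4210}\right) = - \frac{34}{2105}$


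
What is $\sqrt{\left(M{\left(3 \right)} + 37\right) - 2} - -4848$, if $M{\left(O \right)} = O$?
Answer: $4848 + \sqrt{38} \approx 4854.2$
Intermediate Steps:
$\sqrt{\left(M{\left(3 \right)} + 37\right) - 2} - -4848 = \sqrt{\left(3 + 37\right) - 2} - -4848 = \sqrt{40 - 2} + 4848 = \sqrt{38} + 4848 = 4848 + \sqrt{38}$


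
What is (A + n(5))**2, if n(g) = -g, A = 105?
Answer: 10000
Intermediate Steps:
(A + n(5))**2 = (105 - 1*5)**2 = (105 - 5)**2 = 100**2 = 10000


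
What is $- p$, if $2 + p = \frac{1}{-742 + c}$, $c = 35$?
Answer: $\frac{1415}{707} \approx 2.0014$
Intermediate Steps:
$p = - \frac{1415}{707}$ ($p = -2 + \frac{1}{-742 + 35} = -2 + \frac{1}{-707} = -2 - \frac{1}{707} = - \frac{1415}{707} \approx -2.0014$)
$- p = \left(-1\right) \left(- \frac{1415}{707}\right) = \frac{1415}{707}$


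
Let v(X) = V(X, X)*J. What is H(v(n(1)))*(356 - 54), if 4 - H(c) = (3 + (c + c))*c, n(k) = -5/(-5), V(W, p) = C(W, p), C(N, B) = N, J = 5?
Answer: -18422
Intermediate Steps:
V(W, p) = W
n(k) = 1 (n(k) = -5*(-1/5) = 1)
v(X) = 5*X (v(X) = X*5 = 5*X)
H(c) = 4 - c*(3 + 2*c) (H(c) = 4 - (3 + (c + c))*c = 4 - (3 + 2*c)*c = 4 - c*(3 + 2*c))
H(v(n(1)))*(356 - 54) = (4 - 15 - 2*(5*1)**2)*(356 - 54) = (4 - 3*5 - 2*5**2)*302 = (4 - 15 - 2*25)*302 = (4 - 15 - 50)*302 = -61*302 = -18422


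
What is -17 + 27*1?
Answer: 10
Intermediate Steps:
-17 + 27*1 = -17 + 27 = 10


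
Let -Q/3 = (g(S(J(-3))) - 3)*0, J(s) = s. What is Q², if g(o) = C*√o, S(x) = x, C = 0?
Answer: 0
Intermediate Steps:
g(o) = 0 (g(o) = 0*√o = 0)
Q = 0 (Q = -3*(0 - 3)*0 = -(-9)*0 = -3*0 = 0)
Q² = 0² = 0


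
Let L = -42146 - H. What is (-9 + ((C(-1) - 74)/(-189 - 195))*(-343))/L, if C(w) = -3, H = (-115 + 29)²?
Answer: 29867/19024128 ≈ 0.0015700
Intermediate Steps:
H = 7396 (H = (-86)² = 7396)
L = -49542 (L = -42146 - 1*7396 = -42146 - 7396 = -49542)
(-9 + ((C(-1) - 74)/(-189 - 195))*(-343))/L = (-9 + ((-3 - 74)/(-189 - 195))*(-343))/(-49542) = (-9 - 77/(-384)*(-343))*(-1/49542) = (-9 - 77*(-1/384)*(-343))*(-1/49542) = (-9 + (77/384)*(-343))*(-1/49542) = (-9 - 26411/384)*(-1/49542) = -29867/384*(-1/49542) = 29867/19024128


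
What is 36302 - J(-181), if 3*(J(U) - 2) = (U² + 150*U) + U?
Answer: 34490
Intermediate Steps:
J(U) = 2 + U²/3 + 151*U/3 (J(U) = 2 + ((U² + 150*U) + U)/3 = 2 + (U² + 151*U)/3 = 2 + (U²/3 + 151*U/3) = 2 + U²/3 + 151*U/3)
36302 - J(-181) = 36302 - (2 + (⅓)*(-181)² + (151/3)*(-181)) = 36302 - (2 + (⅓)*32761 - 27331/3) = 36302 - (2 + 32761/3 - 27331/3) = 36302 - 1*1812 = 36302 - 1812 = 34490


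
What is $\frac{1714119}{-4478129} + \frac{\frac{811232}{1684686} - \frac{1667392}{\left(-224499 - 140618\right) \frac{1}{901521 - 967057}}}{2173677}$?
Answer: $- \frac{29398527264448954185493}{56485472500784937278691} \approx -0.52046$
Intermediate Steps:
$\frac{1714119}{-4478129} + \frac{\frac{811232}{1684686} - \frac{1667392}{\left(-224499 - 140618\right) \frac{1}{901521 - 967057}}}{2173677} = 1714119 \left(- \frac{1}{4478129}\right) + \left(811232 \cdot \frac{1}{1684686} - \frac{1667392}{\left(-365117\right) \frac{1}{-65536}}\right) \frac{1}{2173677} = - \frac{1714119}{4478129} + \left(\frac{405616}{842343} - \frac{1667392}{\left(-365117\right) \left(- \frac{1}{65536}\right)}\right) \frac{1}{2173677} = - \frac{1714119}{4478129} + \left(\frac{405616}{842343} - \frac{1667392}{\frac{365117}{65536}}\right) \frac{1}{2173677} = - \frac{1714119}{4478129} + \left(\frac{405616}{842343} - \frac{109274202112}{365117}\right) \frac{1}{2173677} = - \frac{1714119}{4478129} - \frac{92046211132331344}{668522510749824687} = - \frac{29398527264448954185493}{56485472500784937278691}$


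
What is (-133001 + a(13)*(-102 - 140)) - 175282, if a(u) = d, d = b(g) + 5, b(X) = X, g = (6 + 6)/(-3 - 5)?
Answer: -309130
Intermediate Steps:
g = -3/2 (g = 12/(-8) = 12*(-1/8) = -3/2 ≈ -1.5000)
d = 7/2 (d = -3/2 + 5 = 7/2 ≈ 3.5000)
a(u) = 7/2
(-133001 + a(13)*(-102 - 140)) - 175282 = (-133001 + 7*(-102 - 140)/2) - 175282 = (-133001 + (7/2)*(-242)) - 175282 = (-133001 - 847) - 175282 = -133848 - 175282 = -309130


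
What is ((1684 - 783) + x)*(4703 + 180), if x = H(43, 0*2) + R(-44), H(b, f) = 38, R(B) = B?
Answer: 4370285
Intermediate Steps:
x = -6 (x = 38 - 44 = -6)
((1684 - 783) + x)*(4703 + 180) = ((1684 - 783) - 6)*(4703 + 180) = (901 - 6)*4883 = 895*4883 = 4370285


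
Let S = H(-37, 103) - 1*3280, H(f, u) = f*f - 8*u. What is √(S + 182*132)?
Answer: √21289 ≈ 145.91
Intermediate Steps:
H(f, u) = f² - 8*u
S = -2735 (S = ((-37)² - 8*103) - 1*3280 = (1369 - 824) - 3280 = 545 - 3280 = -2735)
√(S + 182*132) = √(-2735 + 182*132) = √(-2735 + 24024) = √21289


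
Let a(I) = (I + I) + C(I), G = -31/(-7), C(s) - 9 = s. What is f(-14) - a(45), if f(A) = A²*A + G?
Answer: -20185/7 ≈ -2883.6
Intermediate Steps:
C(s) = 9 + s
G = 31/7 (G = -31*(-⅐) = 31/7 ≈ 4.4286)
f(A) = 31/7 + A³ (f(A) = A²*A + 31/7 = A³ + 31/7 = 31/7 + A³)
a(I) = 9 + 3*I (a(I) = (I + I) + (9 + I) = 2*I + (9 + I) = 9 + 3*I)
f(-14) - a(45) = (31/7 + (-14)³) - (9 + 3*45) = (31/7 - 2744) - (9 + 135) = -19177/7 - 1*144 = -19177/7 - 144 = -20185/7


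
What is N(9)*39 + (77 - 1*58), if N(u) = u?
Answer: 370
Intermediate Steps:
N(9)*39 + (77 - 1*58) = 9*39 + (77 - 1*58) = 351 + (77 - 58) = 351 + 19 = 370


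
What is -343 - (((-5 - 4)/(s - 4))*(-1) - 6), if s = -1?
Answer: -1676/5 ≈ -335.20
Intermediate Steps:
-343 - (((-5 - 4)/(s - 4))*(-1) - 6) = -343 - (((-5 - 4)/(-1 - 4))*(-1) - 6) = -343 - (-9/(-5)*(-1) - 6) = -343 - (-9*(-⅕)*(-1) - 6) = -343 - ((9/5)*(-1) - 6) = -343 - (-9/5 - 6) = -343 - 1*(-39/5) = -343 + 39/5 = -1676/5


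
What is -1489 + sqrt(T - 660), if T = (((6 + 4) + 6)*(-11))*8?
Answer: -1489 + 2*I*sqrt(517) ≈ -1489.0 + 45.475*I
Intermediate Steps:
T = -1408 (T = ((10 + 6)*(-11))*8 = (16*(-11))*8 = -176*8 = -1408)
-1489 + sqrt(T - 660) = -1489 + sqrt(-1408 - 660) = -1489 + sqrt(-2068) = -1489 + 2*I*sqrt(517)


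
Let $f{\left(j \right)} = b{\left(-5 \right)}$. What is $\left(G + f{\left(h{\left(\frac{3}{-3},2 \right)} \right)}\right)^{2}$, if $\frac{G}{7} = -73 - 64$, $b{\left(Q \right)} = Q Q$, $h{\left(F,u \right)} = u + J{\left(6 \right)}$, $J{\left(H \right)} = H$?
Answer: $872356$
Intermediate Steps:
$h{\left(F,u \right)} = 6 + u$ ($h{\left(F,u \right)} = u + 6 = 6 + u$)
$b{\left(Q \right)} = Q^{2}$
$G = -959$ ($G = 7 \left(-73 - 64\right) = 7 \left(-137\right) = -959$)
$f{\left(j \right)} = 25$ ($f{\left(j \right)} = \left(-5\right)^{2} = 25$)
$\left(G + f{\left(h{\left(\frac{3}{-3},2 \right)} \right)}\right)^{2} = \left(-959 + 25\right)^{2} = \left(-934\right)^{2} = 872356$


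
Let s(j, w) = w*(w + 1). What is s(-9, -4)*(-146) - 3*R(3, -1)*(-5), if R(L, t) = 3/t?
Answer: -1797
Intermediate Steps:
s(j, w) = w*(1 + w)
s(-9, -4)*(-146) - 3*R(3, -1)*(-5) = -4*(1 - 4)*(-146) - 9/(-1)*(-5) = -4*(-3)*(-146) - 9*(-1)*(-5) = 12*(-146) - 3*(-3)*(-5) = -1752 + 9*(-5) = -1752 - 45 = -1797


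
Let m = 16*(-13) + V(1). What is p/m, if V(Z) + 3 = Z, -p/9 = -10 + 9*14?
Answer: 174/35 ≈ 4.9714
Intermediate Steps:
p = -1044 (p = -9*(-10 + 9*14) = -9*(-10 + 126) = -9*116 = -1044)
V(Z) = -3 + Z
m = -210 (m = 16*(-13) + (-3 + 1) = -208 - 2 = -210)
p/m = -1044/(-210) = -1044*(-1/210) = 174/35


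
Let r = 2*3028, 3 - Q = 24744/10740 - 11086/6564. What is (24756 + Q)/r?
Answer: 72725032511/17788833840 ≈ 4.0882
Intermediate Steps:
Q = 7005671/2937390 (Q = 3 - (24744/10740 - 11086/6564) = 3 - (24744*(1/10740) - 11086*1/6564) = 3 - (2062/895 - 5543/3282) = 3 - 1*1806499/2937390 = 3 - 1806499/2937390 = 7005671/2937390 ≈ 2.3850)
r = 6056
(24756 + Q)/r = (24756 + 7005671/2937390)/6056 = (72725032511/2937390)*(1/6056) = 72725032511/17788833840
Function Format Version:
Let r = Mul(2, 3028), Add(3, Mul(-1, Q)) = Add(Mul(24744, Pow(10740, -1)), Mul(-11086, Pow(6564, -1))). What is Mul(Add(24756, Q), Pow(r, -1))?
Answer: Rational(72725032511, 17788833840) ≈ 4.0882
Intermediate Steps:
Q = Rational(7005671, 2937390) (Q = Add(3, Mul(-1, Add(Mul(24744, Pow(10740, -1)), Mul(-11086, Pow(6564, -1))))) = Add(3, Mul(-1, Add(Mul(24744, Rational(1, 10740)), Mul(-11086, Rational(1, 6564))))) = Add(3, Mul(-1, Add(Rational(2062, 895), Rational(-5543, 3282)))) = Add(3, Mul(-1, Rational(1806499, 2937390))) = Add(3, Rational(-1806499, 2937390)) = Rational(7005671, 2937390) ≈ 2.3850)
r = 6056
Mul(Add(24756, Q), Pow(r, -1)) = Mul(Add(24756, Rational(7005671, 2937390)), Pow(6056, -1)) = Mul(Rational(72725032511, 2937390), Rational(1, 6056)) = Rational(72725032511, 17788833840)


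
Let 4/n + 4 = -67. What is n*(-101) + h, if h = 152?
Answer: 11196/71 ≈ 157.69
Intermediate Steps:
n = -4/71 (n = 4/(-4 - 67) = 4/(-71) = 4*(-1/71) = -4/71 ≈ -0.056338)
n*(-101) + h = -4/71*(-101) + 152 = 404/71 + 152 = 11196/71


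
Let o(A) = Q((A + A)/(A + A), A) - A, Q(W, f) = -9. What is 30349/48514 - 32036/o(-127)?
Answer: -775306661/2862326 ≈ -270.87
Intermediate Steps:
o(A) = -9 - A
30349/48514 - 32036/o(-127) = 30349/48514 - 32036/(-9 - 1*(-127)) = 30349*(1/48514) - 32036/(-9 + 127) = 30349/48514 - 32036/118 = 30349/48514 - 32036*1/118 = 30349/48514 - 16018/59 = -775306661/2862326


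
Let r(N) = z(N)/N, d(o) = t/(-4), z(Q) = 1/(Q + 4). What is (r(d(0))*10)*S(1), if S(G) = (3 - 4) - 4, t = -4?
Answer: -10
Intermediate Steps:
z(Q) = 1/(4 + Q)
d(o) = 1 (d(o) = -4/(-4) = -4*(-¼) = 1)
S(G) = -5 (S(G) = -1 - 4 = -5)
r(N) = 1/(N*(4 + N)) (r(N) = 1/((4 + N)*N) = 1/(N*(4 + N)))
(r(d(0))*10)*S(1) = ((1/(1*(4 + 1)))*10)*(-5) = ((1/5)*10)*(-5) = ((1*(⅕))*10)*(-5) = ((⅕)*10)*(-5) = 2*(-5) = -10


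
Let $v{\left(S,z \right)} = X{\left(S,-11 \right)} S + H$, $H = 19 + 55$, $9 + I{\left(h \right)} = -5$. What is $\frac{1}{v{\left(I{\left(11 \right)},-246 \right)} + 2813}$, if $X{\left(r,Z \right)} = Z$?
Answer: $\frac{1}{3041} \approx 0.00032884$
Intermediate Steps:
$I{\left(h \right)} = -14$ ($I{\left(h \right)} = -9 - 5 = -14$)
$H = 74$
$v{\left(S,z \right)} = 74 - 11 S$ ($v{\left(S,z \right)} = - 11 S + 74 = 74 - 11 S$)
$\frac{1}{v{\left(I{\left(11 \right)},-246 \right)} + 2813} = \frac{1}{\left(74 - -154\right) + 2813} = \frac{1}{\left(74 + 154\right) + 2813} = \frac{1}{228 + 2813} = \frac{1}{3041}$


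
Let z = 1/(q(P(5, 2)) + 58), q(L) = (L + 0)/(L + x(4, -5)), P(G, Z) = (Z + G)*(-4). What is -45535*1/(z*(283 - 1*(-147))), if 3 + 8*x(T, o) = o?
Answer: -7786485/1247 ≈ -6244.2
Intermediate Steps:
P(G, Z) = -4*G - 4*Z (P(G, Z) = (G + Z)*(-4) = -4*G - 4*Z)
x(T, o) = -3/8 + o/8
q(L) = L/(-1 + L) (q(L) = (L + 0)/(L + (-3/8 + (⅛)*(-5))) = L/(L + (-3/8 - 5/8)) = L/(L - 1) = L/(-1 + L))
z = 29/1710 (z = 1/((-4*5 - 4*2)/(-1 + (-4*5 - 4*2)) + 58) = 1/((-20 - 8)/(-1 + (-20 - 8)) + 58) = 1/(-28/(-1 - 28) + 58) = 1/(-28/(-29) + 58) = 1/(-28*(-1/29) + 58) = 1/(28/29 + 58) = 1/(1710/29) = 29/1710 ≈ 0.016959)
-45535*1/(z*(283 - 1*(-147))) = -45535*1710/(29*(283 - 1*(-147))) = -45535*1710/(29*(283 + 147)) = -45535/(430*(29/1710)) = -45535/1247/171 = -45535*171/1247 = -7786485/1247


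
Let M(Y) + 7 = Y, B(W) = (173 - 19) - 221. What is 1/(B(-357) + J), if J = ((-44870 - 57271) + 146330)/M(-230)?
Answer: -237/60068 ≈ -0.0039455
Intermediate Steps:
B(W) = -67 (B(W) = 154 - 221 = -67)
M(Y) = -7 + Y
J = -44189/237 (J = ((-44870 - 57271) + 146330)/(-7 - 230) = (-102141 + 146330)/(-237) = 44189*(-1/237) = -44189/237 ≈ -186.45)
1/(B(-357) + J) = 1/(-67 - 44189/237) = 1/(-60068/237) = -237/60068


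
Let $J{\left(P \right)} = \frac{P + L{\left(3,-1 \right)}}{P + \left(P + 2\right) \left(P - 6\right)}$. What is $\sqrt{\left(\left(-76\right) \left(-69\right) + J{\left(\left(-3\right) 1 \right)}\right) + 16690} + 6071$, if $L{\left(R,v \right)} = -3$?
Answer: $6071 + 3 \sqrt{2437} \approx 6219.1$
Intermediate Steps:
$J{\left(P \right)} = \frac{-3 + P}{P + \left(-6 + P\right) \left(2 + P\right)}$ ($J{\left(P \right)} = \frac{P - 3}{P + \left(P + 2\right) \left(P - 6\right)} = \frac{-3 + P}{P + \left(2 + P\right) \left(-6 + P\right)} = \frac{-3 + P}{P + \left(-6 + P\right) \left(2 + P\right)}$)
$\sqrt{\left(\left(-76\right) \left(-69\right) + J{\left(\left(-3\right) 1 \right)}\right) + 16690} + 6071 = \sqrt{\left(\left(-76\right) \left(-69\right) + \frac{3 - \left(-3\right) 1}{12 - \left(\left(-3\right) 1\right)^{2} + 3 \left(\left(-3\right) 1\right)}\right) + 16690} + 6071 = \sqrt{\left(5244 + \frac{3 - -3}{12 - \left(-3\right)^{2} + 3 \left(-3\right)}\right) + 16690} + 6071 = \sqrt{\left(5244 + \frac{3 + 3}{12 - 9 - 9}\right) + 16690} + 6071 = \sqrt{\left(5244 + \frac{1}{12 - 9 - 9} \cdot 6\right) + 16690} + 6071 = \sqrt{\left(5244 + \frac{1}{-6} \cdot 6\right) + 16690} + 6071 = \sqrt{\left(5244 - 1\right) + 16690} + 6071 = \sqrt{5243 + 16690} + 6071 = \sqrt{21933} + 6071 = 3 \sqrt{2437} + 6071 = 6071 + 3 \sqrt{2437}$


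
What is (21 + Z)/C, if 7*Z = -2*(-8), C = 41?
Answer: 163/287 ≈ 0.56794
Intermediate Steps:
Z = 16/7 (Z = (-2*(-8))/7 = (⅐)*16 = 16/7 ≈ 2.2857)
(21 + Z)/C = (21 + 16/7)/41 = (1/41)*(163/7) = 163/287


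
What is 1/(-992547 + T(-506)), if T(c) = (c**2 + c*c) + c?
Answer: -1/480981 ≈ -2.0791e-6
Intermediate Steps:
T(c) = c + 2*c**2 (T(c) = (c**2 + c**2) + c = 2*c**2 + c = c + 2*c**2)
1/(-992547 + T(-506)) = 1/(-992547 - 506*(1 + 2*(-506))) = 1/(-992547 - 506*(1 - 1012)) = 1/(-992547 - 506*(-1011)) = 1/(-992547 + 511566) = 1/(-480981) = -1/480981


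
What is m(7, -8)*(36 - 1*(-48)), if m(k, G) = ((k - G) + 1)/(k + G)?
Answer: -1344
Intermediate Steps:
m(k, G) = (1 + k - G)/(G + k)
m(7, -8)*(36 - 1*(-48)) = ((1 + 7 - 1*(-8))/(-8 + 7))*(36 - 1*(-48)) = ((1 + 7 + 8)/(-1))*(36 + 48) = -1*16*84 = -16*84 = -1344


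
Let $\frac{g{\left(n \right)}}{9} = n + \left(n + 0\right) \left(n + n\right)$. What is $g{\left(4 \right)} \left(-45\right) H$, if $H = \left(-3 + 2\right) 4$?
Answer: $58320$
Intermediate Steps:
$g{\left(n \right)} = 9 n + 18 n^{2}$ ($g{\left(n \right)} = 9 \left(n + \left(n + 0\right) \left(n + n\right)\right) = 9 \left(n + n 2 n\right) = 9 \left(n + 2 n^{2}\right) = 9 n + 18 n^{2}$)
$H = -4$ ($H = \left(-1\right) 4 = -4$)
$g{\left(4 \right)} \left(-45\right) H = 9 \cdot 4 \left(1 + 2 \cdot 4\right) \left(-45\right) \left(-4\right) = 9 \cdot 4 \left(1 + 8\right) \left(-45\right) \left(-4\right) = 9 \cdot 4 \cdot 9 \left(-45\right) \left(-4\right) = 324 \left(-45\right) \left(-4\right) = \left(-14580\right) \left(-4\right) = 58320$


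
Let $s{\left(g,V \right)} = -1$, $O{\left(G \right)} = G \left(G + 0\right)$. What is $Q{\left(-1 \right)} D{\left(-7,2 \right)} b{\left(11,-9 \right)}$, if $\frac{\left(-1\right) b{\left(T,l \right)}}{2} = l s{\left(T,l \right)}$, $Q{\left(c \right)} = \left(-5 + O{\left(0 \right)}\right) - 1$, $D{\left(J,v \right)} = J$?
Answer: $-756$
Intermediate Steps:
$O{\left(G \right)} = G^{2}$ ($O{\left(G \right)} = G G = G^{2}$)
$Q{\left(c \right)} = -6$ ($Q{\left(c \right)} = \left(-5 + 0^{2}\right) - 1 = \left(-5 + 0\right) - 1 = -5 - 1 = -6$)
$b{\left(T,l \right)} = 2 l$ ($b{\left(T,l \right)} = - 2 l \left(-1\right) = - 2 \left(- l\right) = 2 l$)
$Q{\left(-1 \right)} D{\left(-7,2 \right)} b{\left(11,-9 \right)} = \left(-6\right) \left(-7\right) 2 \left(-9\right) = 42 \left(-18\right) = -756$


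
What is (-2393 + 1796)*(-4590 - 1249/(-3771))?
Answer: 3444220559/1257 ≈ 2.7400e+6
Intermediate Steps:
(-2393 + 1796)*(-4590 - 1249/(-3771)) = -597*(-4590 - 1249*(-1/3771)) = -597*(-4590 + 1249/3771) = -597*(-17307641/3771) = 3444220559/1257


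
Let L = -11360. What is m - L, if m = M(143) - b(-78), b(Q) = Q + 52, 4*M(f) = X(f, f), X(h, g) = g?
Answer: 45687/4 ≈ 11422.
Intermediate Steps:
M(f) = f/4
b(Q) = 52 + Q
m = 247/4 (m = (¼)*143 - (52 - 78) = 143/4 - 1*(-26) = 143/4 + 26 = 247/4 ≈ 61.750)
m - L = 247/4 - 1*(-11360) = 247/4 + 11360 = 45687/4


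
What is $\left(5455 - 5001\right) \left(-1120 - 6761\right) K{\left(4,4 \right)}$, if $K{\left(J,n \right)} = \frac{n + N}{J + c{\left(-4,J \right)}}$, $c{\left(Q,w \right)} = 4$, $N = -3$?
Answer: $- \frac{1788987}{4} \approx -4.4725 \cdot 10^{5}$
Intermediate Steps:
$K{\left(J,n \right)} = \frac{-3 + n}{4 + J}$ ($K{\left(J,n \right)} = \frac{n - 3}{J + 4} = \frac{-3 + n}{4 + J}$)
$\left(5455 - 5001\right) \left(-1120 - 6761\right) K{\left(4,4 \right)} = \left(5455 - 5001\right) \left(-1120 - 6761\right) \frac{-3 + 4}{4 + 4} = 454 \left(-7881\right) \frac{1}{8} \cdot 1 = - 3577974 \cdot \frac{1}{8} \cdot 1 = \left(-3577974\right) \frac{1}{8} = - \frac{1788987}{4}$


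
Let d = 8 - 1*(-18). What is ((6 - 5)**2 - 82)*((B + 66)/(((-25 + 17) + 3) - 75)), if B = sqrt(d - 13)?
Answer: 2673/40 + 81*sqrt(13)/80 ≈ 70.476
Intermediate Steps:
d = 26 (d = 8 + 18 = 26)
B = sqrt(13) (B = sqrt(26 - 13) = sqrt(13) ≈ 3.6056)
((6 - 5)**2 - 82)*((B + 66)/(((-25 + 17) + 3) - 75)) = ((6 - 5)**2 - 82)*((sqrt(13) + 66)/(((-25 + 17) + 3) - 75)) = (1**2 - 82)*((66 + sqrt(13))/((-8 + 3) - 75)) = (1 - 82)*((66 + sqrt(13))/(-5 - 75)) = -81*(66 + sqrt(13))/(-80) = -81*(66 + sqrt(13))*(-1)/80 = -81*(-33/40 - sqrt(13)/80) = 2673/40 + 81*sqrt(13)/80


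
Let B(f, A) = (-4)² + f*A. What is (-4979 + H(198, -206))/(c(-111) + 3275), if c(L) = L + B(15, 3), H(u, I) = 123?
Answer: -4856/3225 ≈ -1.5057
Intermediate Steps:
B(f, A) = 16 + A*f
c(L) = 61 + L (c(L) = L + (16 + 3*15) = L + (16 + 45) = L + 61 = 61 + L)
(-4979 + H(198, -206))/(c(-111) + 3275) = (-4979 + 123)/((61 - 111) + 3275) = -4856/(-50 + 3275) = -4856/3225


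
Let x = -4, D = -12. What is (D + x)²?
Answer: 256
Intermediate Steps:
(D + x)² = (-12 - 4)² = (-16)² = 256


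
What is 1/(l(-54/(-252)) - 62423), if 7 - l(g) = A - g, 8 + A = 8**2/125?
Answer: -1750/109214521 ≈ -1.6024e-5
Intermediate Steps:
A = -936/125 (A = -8 + 8**2/125 = -8 + 64*(1/125) = -8 + 64/125 = -936/125 ≈ -7.4880)
l(g) = 1811/125 + g (l(g) = 7 - (-936/125 - g) = 7 + (936/125 + g) = 1811/125 + g)
1/(l(-54/(-252)) - 62423) = 1/((1811/125 - 54/(-252)) - 62423) = 1/((1811/125 - 54*(-1/252)) - 62423) = 1/((1811/125 + 3/14) - 62423) = 1/(25729/1750 - 62423) = 1/(-109214521/1750) = -1750/109214521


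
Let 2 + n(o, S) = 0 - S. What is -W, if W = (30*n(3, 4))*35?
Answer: 6300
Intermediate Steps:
n(o, S) = -2 - S (n(o, S) = -2 + (0 - S) = -2 - S)
W = -6300 (W = (30*(-2 - 1*4))*35 = (30*(-2 - 4))*35 = (30*(-6))*35 = -180*35 = -6300)
-W = -1*(-6300) = 6300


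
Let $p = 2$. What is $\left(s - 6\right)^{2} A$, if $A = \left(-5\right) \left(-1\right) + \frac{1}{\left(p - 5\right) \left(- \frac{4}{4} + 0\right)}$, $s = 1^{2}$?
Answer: $\frac{400}{3} \approx 133.33$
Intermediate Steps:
$s = 1$
$A = \frac{16}{3}$ ($A = \left(-5\right) \left(-1\right) + \frac{1}{\left(2 - 5\right) \left(- \frac{4}{4} + 0\right)} = 5 + \frac{1}{\left(-3\right) \left(\left(-4\right) \frac{1}{4} + 0\right)} = 5 + \frac{1}{\left(-3\right) \left(-1 + 0\right)} = 5 + \frac{1}{\left(-3\right) \left(-1\right)} = 5 + \frac{1}{3} = \frac{16}{3} \approx 5.3333$)
$\left(s - 6\right)^{2} A = \left(1 - 6\right)^{2} \cdot \frac{16}{3} = \left(-5\right)^{2} \cdot \frac{16}{3} = 25 \cdot \frac{16}{3} = \frac{400}{3}$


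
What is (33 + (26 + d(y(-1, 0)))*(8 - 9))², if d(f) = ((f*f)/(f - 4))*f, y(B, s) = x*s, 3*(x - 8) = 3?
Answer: 49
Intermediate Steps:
x = 9 (x = 8 + (⅓)*3 = 8 + 1 = 9)
y(B, s) = 9*s
d(f) = f³/(-4 + f) (d(f) = (f²/(-4 + f))*f = f³/(-4 + f))
(33 + (26 + d(y(-1, 0)))*(8 - 9))² = (33 + (26 + (9*0)³/(-4 + 9*0))*(8 - 9))² = (33 + (26 + 0³/(-4 + 0))*(-1))² = (33 + (26 + 0/(-4))*(-1))² = (33 + (26 + 0*(-¼))*(-1))² = (33 + (26 + 0)*(-1))² = (33 + 26*(-1))² = (33 - 26)² = 7² = 49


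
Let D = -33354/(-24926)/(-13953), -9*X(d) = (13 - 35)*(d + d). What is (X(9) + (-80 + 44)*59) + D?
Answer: -120568064599/57965413 ≈ -2080.0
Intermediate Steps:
X(d) = 44*d/9 (X(d) = -(13 - 35)*(d + d)/9 = -(-22)*2*d/9 = -(-44)*d/9 = 44*d/9)
D = -5559/57965413 (D = -33354*(-1/24926)*(-1/13953) = (16677/12463)*(-1/13953) = -5559/57965413 ≈ -9.5902e-5)
(X(9) + (-80 + 44)*59) + D = ((44/9)*9 + (-80 + 44)*59) - 5559/57965413 = (44 - 36*59) - 5559/57965413 = (44 - 2124) - 5559/57965413 = -2080 - 5559/57965413 = -120568064599/57965413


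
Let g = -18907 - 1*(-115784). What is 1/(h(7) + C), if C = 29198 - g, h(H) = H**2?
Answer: -1/67630 ≈ -1.4786e-5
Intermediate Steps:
g = 96877 (g = -18907 + 115784 = 96877)
C = -67679 (C = 29198 - 1*96877 = 29198 - 96877 = -67679)
1/(h(7) + C) = 1/(7**2 - 67679) = 1/(49 - 67679) = 1/(-67630) = -1/67630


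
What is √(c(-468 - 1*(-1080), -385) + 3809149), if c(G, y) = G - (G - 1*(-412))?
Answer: 3*√423193 ≈ 1951.6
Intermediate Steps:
c(G, y) = -412 (c(G, y) = G - (G + 412) = G - (412 + G) = G + (-412 - G) = -412)
√(c(-468 - 1*(-1080), -385) + 3809149) = √(-412 + 3809149) = √3808737 = 3*√423193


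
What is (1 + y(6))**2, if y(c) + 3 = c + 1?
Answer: 25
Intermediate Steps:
y(c) = -2 + c (y(c) = -3 + (c + 1) = -3 + (1 + c) = -2 + c)
(1 + y(6))**2 = (1 + (-2 + 6))**2 = (1 + 4)**2 = 5**2 = 25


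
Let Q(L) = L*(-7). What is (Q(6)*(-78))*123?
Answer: 402948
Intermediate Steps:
Q(L) = -7*L
(Q(6)*(-78))*123 = (-7*6*(-78))*123 = -42*(-78)*123 = 3276*123 = 402948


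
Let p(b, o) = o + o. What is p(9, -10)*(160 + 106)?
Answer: -5320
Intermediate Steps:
p(b, o) = 2*o
p(9, -10)*(160 + 106) = (2*(-10))*(160 + 106) = -20*266 = -5320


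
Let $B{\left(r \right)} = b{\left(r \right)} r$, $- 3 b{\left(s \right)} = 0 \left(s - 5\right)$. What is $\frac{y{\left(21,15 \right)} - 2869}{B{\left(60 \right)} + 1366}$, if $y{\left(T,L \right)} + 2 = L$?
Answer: $- \frac{1428}{683} \approx -2.0908$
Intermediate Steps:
$b{\left(s \right)} = 0$ ($b{\left(s \right)} = - \frac{0 \left(s - 5\right)}{3} = - \frac{0 \left(-5 + s\right)}{3} = \left(- \frac{1}{3}\right) 0 = 0$)
$y{\left(T,L \right)} = -2 + L$
$B{\left(r \right)} = 0$ ($B{\left(r \right)} = 0 r = 0$)
$\frac{y{\left(21,15 \right)} - 2869}{B{\left(60 \right)} + 1366} = \frac{\left(-2 + 15\right) - 2869}{0 + 1366} = \frac{13 - 2869}{1366} = \left(-2856\right) \frac{1}{1366} = - \frac{1428}{683}$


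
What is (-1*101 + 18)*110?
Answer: -9130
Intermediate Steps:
(-1*101 + 18)*110 = (-101 + 18)*110 = -83*110 = -9130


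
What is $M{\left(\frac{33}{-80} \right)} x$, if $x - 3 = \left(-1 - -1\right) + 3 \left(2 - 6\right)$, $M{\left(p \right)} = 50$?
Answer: $-450$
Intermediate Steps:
$x = -9$ ($x = 3 + \left(\left(-1 - -1\right) + 3 \left(2 - 6\right)\right) = 3 + \left(\left(-1 + 1\right) + 3 \left(2 - 6\right)\right) = 3 + \left(0 + 3 \left(-4\right)\right) = 3 + \left(0 - 12\right) = 3 - 12 = -9$)
$M{\left(\frac{33}{-80} \right)} x = 50 \left(-9\right) = -450$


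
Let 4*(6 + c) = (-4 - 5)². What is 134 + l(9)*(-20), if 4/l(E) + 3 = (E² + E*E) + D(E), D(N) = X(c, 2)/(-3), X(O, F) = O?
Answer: 82358/617 ≈ 133.48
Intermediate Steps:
c = 57/4 (c = -6 + (-4 - 5)²/4 = -6 + (¼)*(-9)² = -6 + (¼)*81 = -6 + 81/4 = 57/4 ≈ 14.250)
D(N) = -19/4 (D(N) = (57/4)/(-3) = (57/4)*(-⅓) = -19/4)
l(E) = 4/(-31/4 + 2*E²) (l(E) = 4/(-3 + ((E² + E*E) - 19/4)) = 4/(-3 + ((E² + E²) - 19/4)) = 4/(-3 + (2*E² - 19/4)) = 4/(-3 + (-19/4 + 2*E²)) = 4/(-31/4 + 2*E²))
134 + l(9)*(-20) = 134 + (16/(-31 + 8*9²))*(-20) = 134 + (16/(-31 + 8*81))*(-20) = 134 + (16/(-31 + 648))*(-20) = 134 + (16/617)*(-20) = 134 - 320/617 = 82358/617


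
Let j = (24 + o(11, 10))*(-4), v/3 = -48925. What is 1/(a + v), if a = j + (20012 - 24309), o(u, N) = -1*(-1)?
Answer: -1/151172 ≈ -6.6150e-6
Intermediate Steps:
v = -146775 (v = 3*(-48925) = -146775)
o(u, N) = 1
j = -100 (j = (24 + 1)*(-4) = 25*(-4) = -100)
a = -4397 (a = -100 + (20012 - 24309) = -100 - 4297 = -4397)
1/(a + v) = 1/(-4397 - 146775) = 1/(-151172) = -1/151172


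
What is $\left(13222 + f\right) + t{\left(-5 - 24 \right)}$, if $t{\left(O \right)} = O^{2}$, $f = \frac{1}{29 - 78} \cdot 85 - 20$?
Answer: $\frac{688022}{49} \approx 14041.0$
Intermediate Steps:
$f = - \frac{1065}{49}$ ($f = \frac{1}{-49} \cdot 85 - 20 = \left(- \frac{1}{49}\right) 85 - 20 = - \frac{85}{49} - 20 = - \frac{1065}{49} \approx -21.735$)
$\left(13222 + f\right) + t{\left(-5 - 24 \right)} = \left(13222 - \frac{1065}{49}\right) + \left(-5 - 24\right)^{2} = \frac{646813}{49} + \left(-5 - 24\right)^{2} = \frac{646813}{49} + \left(-29\right)^{2} = \frac{646813}{49} + 841 = \frac{688022}{49}$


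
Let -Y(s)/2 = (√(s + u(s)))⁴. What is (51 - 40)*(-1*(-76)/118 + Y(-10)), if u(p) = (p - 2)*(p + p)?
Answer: -68663782/59 ≈ -1.1638e+6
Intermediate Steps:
u(p) = 2*p*(-2 + p) (u(p) = (-2 + p)*(2*p) = 2*p*(-2 + p))
Y(s) = -2*(s + 2*s*(-2 + s))²
(51 - 40)*(-1*(-76)/118 + Y(-10)) = (51 - 40)*(-1*(-76)/118 - 2*(-10)²*(-3 + 2*(-10))²) = 11*(76*(1/118) - 2*100*(-3 - 20)²) = 11*(38/59 - 2*100*(-23)²) = 11*(38/59 - 2*100*529) = 11*(38/59 - 105800) = 11*(-6242162/59) = -68663782/59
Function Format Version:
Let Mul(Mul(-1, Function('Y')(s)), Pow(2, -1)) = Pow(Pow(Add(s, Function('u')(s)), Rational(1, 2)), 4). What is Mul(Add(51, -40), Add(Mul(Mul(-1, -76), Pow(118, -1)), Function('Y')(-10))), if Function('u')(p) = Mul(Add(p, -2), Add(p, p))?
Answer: Rational(-68663782, 59) ≈ -1.1638e+6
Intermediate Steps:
Function('u')(p) = Mul(2, p, Add(-2, p)) (Function('u')(p) = Mul(Add(-2, p), Mul(2, p)) = Mul(2, p, Add(-2, p)))
Function('Y')(s) = Mul(-2, Pow(Add(s, Mul(2, s, Add(-2, s))), 2)) (Function('Y')(s) = Mul(-2, Pow(Pow(Add(s, Mul(2, s, Add(-2, s))), Rational(1, 2)), 4)) = Mul(-2, Pow(Add(s, Mul(2, s, Add(-2, s))), 2)))
Mul(Add(51, -40), Add(Mul(Mul(-1, -76), Pow(118, -1)), Function('Y')(-10))) = Mul(Add(51, -40), Add(Mul(Mul(-1, -76), Pow(118, -1)), Mul(-2, Pow(-10, 2), Pow(Add(-3, Mul(2, -10)), 2)))) = Mul(11, Add(Mul(76, Rational(1, 118)), Mul(-2, 100, Pow(Add(-3, -20), 2)))) = Mul(11, Add(Rational(38, 59), Mul(-2, 100, Pow(-23, 2)))) = Mul(11, Add(Rational(38, 59), Mul(-2, 100, 529))) = Mul(11, Add(Rational(38, 59), -105800)) = Mul(11, Rational(-6242162, 59)) = Rational(-68663782, 59)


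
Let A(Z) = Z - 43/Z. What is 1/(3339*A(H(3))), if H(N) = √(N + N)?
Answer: -√6/123543 ≈ -1.9827e-5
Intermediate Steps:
H(N) = √2*√N (H(N) = √(2*N) = √2*√N)
A(Z) = Z - 43/Z
1/(3339*A(H(3))) = 1/(3339*(√2*√3 - 43*√6/6)) = 1/(3339*(√6 - 43*√6/6)) = 1/(3339*((-37*√6/6))) = (-√6/37)/3339 = -√6/123543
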